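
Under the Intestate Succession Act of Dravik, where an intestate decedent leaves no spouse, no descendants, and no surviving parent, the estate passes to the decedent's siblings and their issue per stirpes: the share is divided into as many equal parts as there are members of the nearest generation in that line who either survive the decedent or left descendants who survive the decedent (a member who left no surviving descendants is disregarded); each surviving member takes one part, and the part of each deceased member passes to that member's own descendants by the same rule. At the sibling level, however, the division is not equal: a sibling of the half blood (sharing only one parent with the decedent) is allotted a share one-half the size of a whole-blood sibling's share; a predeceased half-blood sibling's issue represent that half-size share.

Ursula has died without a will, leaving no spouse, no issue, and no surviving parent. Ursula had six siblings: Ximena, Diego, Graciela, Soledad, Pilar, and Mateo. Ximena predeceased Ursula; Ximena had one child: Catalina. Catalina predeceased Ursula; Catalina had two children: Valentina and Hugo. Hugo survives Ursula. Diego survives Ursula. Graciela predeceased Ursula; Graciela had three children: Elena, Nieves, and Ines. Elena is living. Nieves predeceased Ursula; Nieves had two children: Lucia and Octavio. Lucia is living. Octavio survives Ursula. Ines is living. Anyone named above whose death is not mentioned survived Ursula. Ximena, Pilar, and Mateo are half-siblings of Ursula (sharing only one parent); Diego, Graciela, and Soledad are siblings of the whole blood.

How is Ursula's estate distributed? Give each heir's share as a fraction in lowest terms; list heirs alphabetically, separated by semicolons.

No spouse, descendants, or parent survives, so the estate passes to Ursula's siblings per stirpes.
Half-blood siblings count for one-half the weight of whole-blood siblings at the initial division.
Dividing 1 in proportion to weights (total weight 9/2): Ximena (weight 1/2) → 1/9; Diego (weight 1) → 2/9; Graciela (weight 1) → 2/9; Soledad (weight 1) → 2/9; Pilar (weight 1/2) → 1/9; Mateo (weight 1/2) → 1/9.
Ximena predeceased; the 1/9 allotted to Ximena's branch passes to Ximena's issue by representation.
Catalina's line is the sole branch at this level, so the full 1/9 passes to Catalina's issue by representation.
The 1/9 is divided into 2 equal shares of 1/18 among Valentina, Hugo.
Valentina is living and takes 1/18.
Hugo is living and takes 1/18.
Diego is living and takes 2/9.
Graciela predeceased; the 2/9 allotted to Graciela's branch passes to Graciela's issue by representation.
The 2/9 is divided into 3 equal shares of 2/27 among Elena, Nieves, Ines.
Elena is living and takes 2/27.
Nieves predeceased; the 2/27 allotted to Nieves's branch passes to Nieves's issue by representation.
The 2/27 is divided into 2 equal shares of 1/27 among Lucia, Octavio.
Lucia is living and takes 1/27.
Octavio is living and takes 1/27.
Ines is living and takes 2/27.
Soledad is living and takes 2/9.
Pilar is living and takes 1/9.
Mateo is living and takes 1/9.

Diego 2/9; Elena 2/27; Hugo 1/18; Ines 2/27; Lucia 1/27; Mateo 1/9; Octavio 1/27; Pilar 1/9; Soledad 2/9; Valentina 1/18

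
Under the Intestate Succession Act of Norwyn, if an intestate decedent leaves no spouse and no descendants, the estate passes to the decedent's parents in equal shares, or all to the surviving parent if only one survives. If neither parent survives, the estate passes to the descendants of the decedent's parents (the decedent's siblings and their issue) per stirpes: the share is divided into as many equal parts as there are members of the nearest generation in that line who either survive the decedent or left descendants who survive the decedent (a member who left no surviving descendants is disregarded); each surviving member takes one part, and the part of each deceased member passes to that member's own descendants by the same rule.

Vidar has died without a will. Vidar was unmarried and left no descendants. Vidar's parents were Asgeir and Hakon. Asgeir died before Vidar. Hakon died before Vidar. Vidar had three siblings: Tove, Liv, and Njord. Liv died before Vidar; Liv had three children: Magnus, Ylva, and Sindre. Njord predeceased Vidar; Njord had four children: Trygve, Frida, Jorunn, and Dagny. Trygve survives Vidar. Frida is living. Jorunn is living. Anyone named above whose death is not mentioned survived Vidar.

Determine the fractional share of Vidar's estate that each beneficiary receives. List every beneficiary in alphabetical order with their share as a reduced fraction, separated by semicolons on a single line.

Neither parent survives and there are no descendants, so the estate passes to Vidar's siblings and their issue per stirpes.
The estate is divided into 3 equal shares of 1/3 among Tove, Liv, Njord.
Tove is living and takes 1/3.
Liv predeceased; the 1/3 allotted to Liv's branch passes to Liv's issue by representation.
The 1/3 is divided into 3 equal shares of 1/9 among Magnus, Ylva, Sindre.
Magnus is living and takes 1/9.
Ylva is living and takes 1/9.
Sindre is living and takes 1/9.
Njord predeceased; the 1/3 allotted to Njord's branch passes to Njord's issue by representation.
The 1/3 is divided into 4 equal shares of 1/12 among Trygve, Frida, Jorunn, Dagny.
Trygve is living and takes 1/12.
Frida is living and takes 1/12.
Jorunn is living and takes 1/12.
Dagny is living and takes 1/12.

Dagny 1/12; Frida 1/12; Jorunn 1/12; Magnus 1/9; Sindre 1/9; Tove 1/3; Trygve 1/12; Ylva 1/9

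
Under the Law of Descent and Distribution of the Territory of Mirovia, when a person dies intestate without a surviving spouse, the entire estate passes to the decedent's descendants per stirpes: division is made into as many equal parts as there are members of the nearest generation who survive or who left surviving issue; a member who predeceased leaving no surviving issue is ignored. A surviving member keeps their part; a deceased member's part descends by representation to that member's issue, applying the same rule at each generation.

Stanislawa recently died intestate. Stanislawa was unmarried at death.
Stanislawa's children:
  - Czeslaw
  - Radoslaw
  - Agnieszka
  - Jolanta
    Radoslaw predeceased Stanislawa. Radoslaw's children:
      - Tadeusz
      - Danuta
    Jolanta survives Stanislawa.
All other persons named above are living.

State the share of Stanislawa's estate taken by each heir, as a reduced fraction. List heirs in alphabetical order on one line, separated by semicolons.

Agnieszka 1/4; Czeslaw 1/4; Danuta 1/8; Jolanta 1/4; Tadeusz 1/8

There is no surviving spouse, so the entire estate passes to Stanislawa's descendants per stirpes.
The estate is divided into 4 equal shares of 1/4 among Czeslaw, Radoslaw, Agnieszka, Jolanta.
Czeslaw is living and takes 1/4.
Radoslaw predeceased; the 1/4 allotted to Radoslaw's branch passes to Radoslaw's issue by representation.
The 1/4 is divided into 2 equal shares of 1/8 among Tadeusz, Danuta.
Tadeusz is living and takes 1/8.
Danuta is living and takes 1/8.
Agnieszka is living and takes 1/4.
Jolanta is living and takes 1/4.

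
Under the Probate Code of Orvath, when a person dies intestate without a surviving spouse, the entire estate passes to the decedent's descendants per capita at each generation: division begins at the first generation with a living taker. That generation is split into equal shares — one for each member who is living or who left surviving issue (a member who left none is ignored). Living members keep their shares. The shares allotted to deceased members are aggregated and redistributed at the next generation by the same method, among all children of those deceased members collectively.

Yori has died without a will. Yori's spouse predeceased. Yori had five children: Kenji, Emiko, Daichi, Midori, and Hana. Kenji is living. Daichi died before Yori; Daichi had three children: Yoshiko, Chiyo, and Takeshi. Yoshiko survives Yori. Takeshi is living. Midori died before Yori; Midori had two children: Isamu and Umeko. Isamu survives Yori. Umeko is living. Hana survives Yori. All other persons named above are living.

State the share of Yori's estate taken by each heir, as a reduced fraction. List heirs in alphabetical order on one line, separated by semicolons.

There is no surviving spouse, so the entire estate passes to Yori's descendants per capita at each generation.
At generation 1 (Kenji, Emiko, Daichi, Midori, Hana) there are 5 shares of (1)/5 = 1/5 each.
Living: Kenji, Emiko, and Hana — each takes 1/5.
Deceased: Daichi and Midori. Their combined 2/5 is pooled and carried to generation 2.
At generation 2 (Yoshiko, Chiyo, Takeshi, Isamu, Umeko) there are 5 shares of (2/5)/5 = 2/25 each.
Living: Yoshiko, Chiyo, Takeshi, Isamu, and Umeko — each takes 2/25.

Chiyo 2/25; Emiko 1/5; Hana 1/5; Isamu 2/25; Kenji 1/5; Takeshi 2/25; Umeko 2/25; Yoshiko 2/25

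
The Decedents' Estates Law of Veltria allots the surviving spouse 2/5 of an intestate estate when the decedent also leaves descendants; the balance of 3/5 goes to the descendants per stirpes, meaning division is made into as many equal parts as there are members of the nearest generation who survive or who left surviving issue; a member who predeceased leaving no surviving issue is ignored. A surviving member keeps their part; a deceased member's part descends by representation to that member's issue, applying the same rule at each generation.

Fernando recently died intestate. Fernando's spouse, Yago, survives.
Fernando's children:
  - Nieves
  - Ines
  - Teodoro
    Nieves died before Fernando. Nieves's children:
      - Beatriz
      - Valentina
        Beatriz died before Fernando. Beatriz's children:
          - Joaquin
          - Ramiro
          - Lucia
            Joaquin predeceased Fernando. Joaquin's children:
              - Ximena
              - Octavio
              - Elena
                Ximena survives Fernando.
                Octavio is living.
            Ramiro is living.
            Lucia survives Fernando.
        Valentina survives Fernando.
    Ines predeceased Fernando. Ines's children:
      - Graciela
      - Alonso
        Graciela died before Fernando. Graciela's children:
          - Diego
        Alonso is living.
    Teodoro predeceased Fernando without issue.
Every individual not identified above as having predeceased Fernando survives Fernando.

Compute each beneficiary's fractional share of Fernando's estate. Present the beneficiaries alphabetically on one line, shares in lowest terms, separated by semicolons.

Yago, as surviving spouse, takes 2/5.
The remaining 3/5 passes to Fernando's descendants per stirpes.
Teodoro left no surviving issue, so that branch lapses and is disregarded.
The 3/5 is divided into 2 equal shares of 3/10 among Nieves, Ines.
Nieves predeceased; the 3/10 allotted to Nieves's branch passes to Nieves's issue by representation.
The 3/10 is divided into 2 equal shares of 3/20 among Beatriz, Valentina.
Beatriz predeceased; the 3/20 allotted to Beatriz's branch passes to Beatriz's issue by representation.
The 3/20 is divided into 3 equal shares of 1/20 among Joaquin, Ramiro, Lucia.
Joaquin predeceased; the 1/20 allotted to Joaquin's branch passes to Joaquin's issue by representation.
The 1/20 is divided into 3 equal shares of 1/60 among Ximena, Octavio, Elena.
Ximena is living and takes 1/60.
Octavio is living and takes 1/60.
Elena is living and takes 1/60.
Ramiro is living and takes 1/20.
Lucia is living and takes 1/20.
Valentina is living and takes 3/20.
Ines predeceased; the 3/10 allotted to Ines's branch passes to Ines's issue by representation.
The 3/10 is divided into 2 equal shares of 3/20 among Graciela, Alonso.
Graciela predeceased; the 3/20 allotted to Graciela's branch passes to Graciela's issue by representation.
Diego is the sole taker at this level and receives the full 3/20.
Alonso is living and takes 3/20.

Alonso 3/20; Diego 3/20; Elena 1/60; Lucia 1/20; Octavio 1/60; Ramiro 1/20; Valentina 3/20; Ximena 1/60; Yago 2/5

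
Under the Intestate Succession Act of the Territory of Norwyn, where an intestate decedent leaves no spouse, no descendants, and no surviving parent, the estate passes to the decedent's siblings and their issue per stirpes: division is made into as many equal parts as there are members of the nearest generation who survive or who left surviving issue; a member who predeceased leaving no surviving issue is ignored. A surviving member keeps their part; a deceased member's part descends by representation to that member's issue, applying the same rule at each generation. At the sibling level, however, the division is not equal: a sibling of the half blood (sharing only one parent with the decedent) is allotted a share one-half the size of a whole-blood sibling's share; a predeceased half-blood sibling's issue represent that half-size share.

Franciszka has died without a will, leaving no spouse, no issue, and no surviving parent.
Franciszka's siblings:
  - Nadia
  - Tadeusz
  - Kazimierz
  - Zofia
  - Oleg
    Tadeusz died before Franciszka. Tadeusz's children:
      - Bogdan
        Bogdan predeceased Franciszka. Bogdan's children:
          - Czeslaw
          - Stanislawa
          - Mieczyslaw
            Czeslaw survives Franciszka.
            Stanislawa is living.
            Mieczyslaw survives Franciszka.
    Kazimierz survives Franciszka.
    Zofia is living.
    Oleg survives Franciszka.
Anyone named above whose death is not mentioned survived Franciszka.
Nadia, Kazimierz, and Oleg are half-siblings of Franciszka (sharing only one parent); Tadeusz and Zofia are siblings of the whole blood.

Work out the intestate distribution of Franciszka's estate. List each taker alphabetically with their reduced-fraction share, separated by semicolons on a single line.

Czeslaw 2/21; Kazimierz 1/7; Mieczyslaw 2/21; Nadia 1/7; Oleg 1/7; Stanislawa 2/21; Zofia 2/7

No spouse, descendants, or parent survives, so the estate passes to Franciszka's siblings per stirpes.
Half-blood siblings count for one-half the weight of whole-blood siblings at the initial division.
Dividing 1 in proportion to weights (total weight 7/2): Nadia (weight 1/2) → 1/7; Tadeusz (weight 1) → 2/7; Kazimierz (weight 1/2) → 1/7; Zofia (weight 1) → 2/7; Oleg (weight 1/2) → 1/7.
Nadia is living and takes 1/7.
Tadeusz predeceased; the 2/7 allotted to Tadeusz's branch passes to Tadeusz's issue by representation.
Bogdan's line is the sole branch at this level, so the full 2/7 passes to Bogdan's issue by representation.
The 2/7 is divided into 3 equal shares of 2/21 among Czeslaw, Stanislawa, Mieczyslaw.
Czeslaw is living and takes 2/21.
Stanislawa is living and takes 2/21.
Mieczyslaw is living and takes 2/21.
Kazimierz is living and takes 1/7.
Zofia is living and takes 2/7.
Oleg is living and takes 1/7.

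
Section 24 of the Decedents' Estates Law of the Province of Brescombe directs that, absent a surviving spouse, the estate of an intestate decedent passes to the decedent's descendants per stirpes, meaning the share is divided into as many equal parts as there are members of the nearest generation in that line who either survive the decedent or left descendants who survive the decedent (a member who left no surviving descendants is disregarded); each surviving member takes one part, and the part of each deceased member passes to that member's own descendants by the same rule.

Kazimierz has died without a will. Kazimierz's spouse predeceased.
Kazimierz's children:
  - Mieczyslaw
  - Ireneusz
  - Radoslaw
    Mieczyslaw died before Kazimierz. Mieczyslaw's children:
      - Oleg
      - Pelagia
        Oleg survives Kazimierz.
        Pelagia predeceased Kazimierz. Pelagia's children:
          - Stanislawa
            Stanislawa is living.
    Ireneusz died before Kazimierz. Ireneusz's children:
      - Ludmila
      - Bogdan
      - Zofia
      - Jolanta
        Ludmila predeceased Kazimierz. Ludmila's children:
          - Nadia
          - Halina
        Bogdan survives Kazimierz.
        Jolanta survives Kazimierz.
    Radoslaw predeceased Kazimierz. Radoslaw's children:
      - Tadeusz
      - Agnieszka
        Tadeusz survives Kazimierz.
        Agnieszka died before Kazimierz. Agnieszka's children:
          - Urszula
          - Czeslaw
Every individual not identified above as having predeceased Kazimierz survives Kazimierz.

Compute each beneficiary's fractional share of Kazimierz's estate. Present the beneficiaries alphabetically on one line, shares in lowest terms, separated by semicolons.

There is no surviving spouse, so the entire estate passes to Kazimierz's descendants per stirpes.
The estate is divided into 3 equal shares of 1/3 among Mieczyslaw, Ireneusz, Radoslaw.
Mieczyslaw predeceased; the 1/3 allotted to Mieczyslaw's branch passes to Mieczyslaw's issue by representation.
The 1/3 is divided into 2 equal shares of 1/6 among Oleg, Pelagia.
Oleg is living and takes 1/6.
Pelagia predeceased; the 1/6 allotted to Pelagia's branch passes to Pelagia's issue by representation.
Stanislawa is the sole taker at this level and receives the full 1/6.
Ireneusz predeceased; the 1/3 allotted to Ireneusz's branch passes to Ireneusz's issue by representation.
The 1/3 is divided into 4 equal shares of 1/12 among Ludmila, Bogdan, Zofia, Jolanta.
Ludmila predeceased; the 1/12 allotted to Ludmila's branch passes to Ludmila's issue by representation.
The 1/12 is divided into 2 equal shares of 1/24 among Nadia, Halina.
Nadia is living and takes 1/24.
Halina is living and takes 1/24.
Bogdan is living and takes 1/12.
Zofia is living and takes 1/12.
Jolanta is living and takes 1/12.
Radoslaw predeceased; the 1/3 allotted to Radoslaw's branch passes to Radoslaw's issue by representation.
The 1/3 is divided into 2 equal shares of 1/6 among Tadeusz, Agnieszka.
Tadeusz is living and takes 1/6.
Agnieszka predeceased; the 1/6 allotted to Agnieszka's branch passes to Agnieszka's issue by representation.
The 1/6 is divided into 2 equal shares of 1/12 among Urszula, Czeslaw.
Urszula is living and takes 1/12.
Czeslaw is living and takes 1/12.

Bogdan 1/12; Czeslaw 1/12; Halina 1/24; Jolanta 1/12; Nadia 1/24; Oleg 1/6; Stanislawa 1/6; Tadeusz 1/6; Urszula 1/12; Zofia 1/12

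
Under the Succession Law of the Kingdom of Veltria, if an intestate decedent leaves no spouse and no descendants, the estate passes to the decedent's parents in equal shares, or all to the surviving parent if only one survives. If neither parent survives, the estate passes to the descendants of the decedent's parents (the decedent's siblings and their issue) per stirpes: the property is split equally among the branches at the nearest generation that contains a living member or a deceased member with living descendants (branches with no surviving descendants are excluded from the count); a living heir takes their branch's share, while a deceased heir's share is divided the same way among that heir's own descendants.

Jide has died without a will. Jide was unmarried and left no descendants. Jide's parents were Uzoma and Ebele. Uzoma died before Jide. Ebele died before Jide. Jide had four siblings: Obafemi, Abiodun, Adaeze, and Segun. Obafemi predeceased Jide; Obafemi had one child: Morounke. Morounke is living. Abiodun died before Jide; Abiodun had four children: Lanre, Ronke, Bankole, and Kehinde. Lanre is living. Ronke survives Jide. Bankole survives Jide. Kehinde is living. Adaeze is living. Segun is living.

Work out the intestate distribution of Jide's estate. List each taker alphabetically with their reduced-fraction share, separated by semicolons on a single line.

Adaeze 1/4; Bankole 1/16; Kehinde 1/16; Lanre 1/16; Morounke 1/4; Ronke 1/16; Segun 1/4

Neither parent survives and there are no descendants, so the estate passes to Jide's siblings and their issue per stirpes.
The estate is divided into 4 equal shares of 1/4 among Obafemi, Abiodun, Adaeze, Segun.
Obafemi predeceased; the 1/4 allotted to Obafemi's branch passes to Obafemi's issue by representation.
Morounke is the sole taker at this level and receives the full 1/4.
Abiodun predeceased; the 1/4 allotted to Abiodun's branch passes to Abiodun's issue by representation.
The 1/4 is divided into 4 equal shares of 1/16 among Lanre, Ronke, Bankole, Kehinde.
Lanre is living and takes 1/16.
Ronke is living and takes 1/16.
Bankole is living and takes 1/16.
Kehinde is living and takes 1/16.
Adaeze is living and takes 1/4.
Segun is living and takes 1/4.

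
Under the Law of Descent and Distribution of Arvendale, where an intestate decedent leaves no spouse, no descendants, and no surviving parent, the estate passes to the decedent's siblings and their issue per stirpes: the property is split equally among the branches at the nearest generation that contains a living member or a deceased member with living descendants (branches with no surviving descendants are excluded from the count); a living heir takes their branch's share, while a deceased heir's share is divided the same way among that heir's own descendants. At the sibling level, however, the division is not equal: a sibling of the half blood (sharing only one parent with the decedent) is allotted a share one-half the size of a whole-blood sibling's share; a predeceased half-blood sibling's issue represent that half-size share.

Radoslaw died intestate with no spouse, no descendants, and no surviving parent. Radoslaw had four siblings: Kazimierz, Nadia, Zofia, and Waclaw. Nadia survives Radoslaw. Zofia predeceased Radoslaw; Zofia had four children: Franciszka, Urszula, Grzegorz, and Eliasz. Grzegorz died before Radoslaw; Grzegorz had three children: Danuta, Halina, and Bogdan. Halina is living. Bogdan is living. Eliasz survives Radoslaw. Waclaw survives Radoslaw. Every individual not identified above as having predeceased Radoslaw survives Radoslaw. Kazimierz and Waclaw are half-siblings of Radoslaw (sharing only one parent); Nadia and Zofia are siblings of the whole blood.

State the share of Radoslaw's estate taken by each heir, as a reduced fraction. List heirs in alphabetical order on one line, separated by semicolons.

Bogdan 1/36; Danuta 1/36; Eliasz 1/12; Franciszka 1/12; Halina 1/36; Kazimierz 1/6; Nadia 1/3; Urszula 1/12; Waclaw 1/6

No spouse, descendants, or parent survives, so the estate passes to Radoslaw's siblings per stirpes.
Half-blood siblings count for one-half the weight of whole-blood siblings at the initial division.
Dividing 1 in proportion to weights (total weight 3): Kazimierz (weight 1/2) → 1/6; Nadia (weight 1) → 1/3; Zofia (weight 1) → 1/3; Waclaw (weight 1/2) → 1/6.
Kazimierz is living and takes 1/6.
Nadia is living and takes 1/3.
Zofia predeceased; the 1/3 allotted to Zofia's branch passes to Zofia's issue by representation.
The 1/3 is divided into 4 equal shares of 1/12 among Franciszka, Urszula, Grzegorz, Eliasz.
Franciszka is living and takes 1/12.
Urszula is living and takes 1/12.
Grzegorz predeceased; the 1/12 allotted to Grzegorz's branch passes to Grzegorz's issue by representation.
The 1/12 is divided into 3 equal shares of 1/36 among Danuta, Halina, Bogdan.
Danuta is living and takes 1/36.
Halina is living and takes 1/36.
Bogdan is living and takes 1/36.
Eliasz is living and takes 1/12.
Waclaw is living and takes 1/6.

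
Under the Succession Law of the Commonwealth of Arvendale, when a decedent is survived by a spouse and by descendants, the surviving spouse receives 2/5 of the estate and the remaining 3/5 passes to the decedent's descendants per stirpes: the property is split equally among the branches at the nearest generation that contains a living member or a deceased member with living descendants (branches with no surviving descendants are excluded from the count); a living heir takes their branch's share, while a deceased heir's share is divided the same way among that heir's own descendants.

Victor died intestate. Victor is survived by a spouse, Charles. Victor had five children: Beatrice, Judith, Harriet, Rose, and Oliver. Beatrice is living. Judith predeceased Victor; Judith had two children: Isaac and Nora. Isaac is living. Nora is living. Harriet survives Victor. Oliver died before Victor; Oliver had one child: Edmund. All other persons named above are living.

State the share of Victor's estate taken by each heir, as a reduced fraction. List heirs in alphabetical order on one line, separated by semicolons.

Charles, as surviving spouse, takes 2/5.
The remaining 3/5 passes to Victor's descendants per stirpes.
The 3/5 is divided into 5 equal shares of 3/25 among Beatrice, Judith, Harriet, Rose, Oliver.
Beatrice is living and takes 3/25.
Judith predeceased; the 3/25 allotted to Judith's branch passes to Judith's issue by representation.
The 3/25 is divided into 2 equal shares of 3/50 among Isaac, Nora.
Isaac is living and takes 3/50.
Nora is living and takes 3/50.
Harriet is living and takes 3/25.
Rose is living and takes 3/25.
Oliver predeceased; the 3/25 allotted to Oliver's branch passes to Oliver's issue by representation.
Edmund is the sole taker at this level and receives the full 3/25.

Beatrice 3/25; Charles 2/5; Edmund 3/25; Harriet 3/25; Isaac 3/50; Nora 3/50; Rose 3/25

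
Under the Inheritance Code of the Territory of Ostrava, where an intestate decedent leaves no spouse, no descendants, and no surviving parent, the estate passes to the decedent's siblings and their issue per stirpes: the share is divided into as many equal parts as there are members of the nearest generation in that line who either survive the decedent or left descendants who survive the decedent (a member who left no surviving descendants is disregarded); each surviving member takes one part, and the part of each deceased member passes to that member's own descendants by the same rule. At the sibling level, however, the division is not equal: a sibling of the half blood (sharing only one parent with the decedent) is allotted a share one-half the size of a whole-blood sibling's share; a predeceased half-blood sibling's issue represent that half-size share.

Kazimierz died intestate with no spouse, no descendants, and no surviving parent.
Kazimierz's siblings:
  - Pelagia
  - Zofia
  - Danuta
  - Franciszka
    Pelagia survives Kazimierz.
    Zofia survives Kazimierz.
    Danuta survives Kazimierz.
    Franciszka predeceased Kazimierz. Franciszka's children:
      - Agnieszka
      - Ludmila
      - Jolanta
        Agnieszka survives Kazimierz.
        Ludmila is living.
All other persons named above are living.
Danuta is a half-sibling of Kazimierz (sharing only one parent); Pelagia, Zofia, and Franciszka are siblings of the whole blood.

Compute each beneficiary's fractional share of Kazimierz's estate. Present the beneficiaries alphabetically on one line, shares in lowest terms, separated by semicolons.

Agnieszka 2/21; Danuta 1/7; Jolanta 2/21; Ludmila 2/21; Pelagia 2/7; Zofia 2/7

No spouse, descendants, or parent survives, so the estate passes to Kazimierz's siblings per stirpes.
Half-blood siblings count for one-half the weight of whole-blood siblings at the initial division.
Dividing 1 in proportion to weights (total weight 7/2): Pelagia (weight 1) → 2/7; Zofia (weight 1) → 2/7; Danuta (weight 1/2) → 1/7; Franciszka (weight 1) → 2/7.
Pelagia is living and takes 2/7.
Zofia is living and takes 2/7.
Danuta is living and takes 1/7.
Franciszka predeceased; the 2/7 allotted to Franciszka's branch passes to Franciszka's issue by representation.
The 2/7 is divided into 3 equal shares of 2/21 among Agnieszka, Ludmila, Jolanta.
Agnieszka is living and takes 2/21.
Ludmila is living and takes 2/21.
Jolanta is living and takes 2/21.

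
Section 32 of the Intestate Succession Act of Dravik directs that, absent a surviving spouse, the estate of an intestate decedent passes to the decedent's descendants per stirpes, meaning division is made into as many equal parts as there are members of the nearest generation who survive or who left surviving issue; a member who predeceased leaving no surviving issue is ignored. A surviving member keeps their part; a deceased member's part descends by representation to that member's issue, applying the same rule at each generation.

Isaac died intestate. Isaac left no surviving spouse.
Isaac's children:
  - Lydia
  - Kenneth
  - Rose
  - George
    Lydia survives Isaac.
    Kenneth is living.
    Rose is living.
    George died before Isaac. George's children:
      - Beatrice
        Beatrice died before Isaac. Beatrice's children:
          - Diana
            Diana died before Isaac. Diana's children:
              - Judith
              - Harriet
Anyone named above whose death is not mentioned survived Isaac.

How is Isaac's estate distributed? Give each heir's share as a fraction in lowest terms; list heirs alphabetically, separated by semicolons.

There is no surviving spouse, so the entire estate passes to Isaac's descendants per stirpes.
The estate is divided into 4 equal shares of 1/4 among Lydia, Kenneth, Rose, George.
Lydia is living and takes 1/4.
Kenneth is living and takes 1/4.
Rose is living and takes 1/4.
George predeceased; the 1/4 allotted to George's branch passes to George's issue by representation.
Beatrice's line is the sole branch at this level, so the full 1/4 passes to Beatrice's issue by representation.
Diana's line is the sole branch at this level, so the full 1/4 passes to Diana's issue by representation.
The 1/4 is divided into 2 equal shares of 1/8 among Judith, Harriet.
Judith is living and takes 1/8.
Harriet is living and takes 1/8.

Harriet 1/8; Judith 1/8; Kenneth 1/4; Lydia 1/4; Rose 1/4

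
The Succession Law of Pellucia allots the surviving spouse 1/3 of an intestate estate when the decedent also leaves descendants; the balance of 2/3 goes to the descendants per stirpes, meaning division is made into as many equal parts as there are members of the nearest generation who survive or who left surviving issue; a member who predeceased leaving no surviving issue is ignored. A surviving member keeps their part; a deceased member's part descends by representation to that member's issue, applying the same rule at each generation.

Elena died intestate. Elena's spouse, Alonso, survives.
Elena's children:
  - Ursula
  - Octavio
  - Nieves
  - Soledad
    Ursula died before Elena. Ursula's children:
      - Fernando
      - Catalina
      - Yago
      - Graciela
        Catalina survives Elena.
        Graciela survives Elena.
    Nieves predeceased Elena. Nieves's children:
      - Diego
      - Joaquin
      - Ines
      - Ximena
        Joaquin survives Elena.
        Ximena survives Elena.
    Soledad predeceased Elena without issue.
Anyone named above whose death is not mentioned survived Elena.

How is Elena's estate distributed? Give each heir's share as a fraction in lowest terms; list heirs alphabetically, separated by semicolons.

Alonso, as surviving spouse, takes 1/3.
The remaining 2/3 passes to Elena's descendants per stirpes.
Soledad left no surviving issue, so that branch lapses and is disregarded.
The 2/3 is divided into 3 equal shares of 2/9 among Ursula, Octavio, Nieves.
Ursula predeceased; the 2/9 allotted to Ursula's branch passes to Ursula's issue by representation.
The 2/9 is divided into 4 equal shares of 1/18 among Fernando, Catalina, Yago, Graciela.
Fernando is living and takes 1/18.
Catalina is living and takes 1/18.
Yago is living and takes 1/18.
Graciela is living and takes 1/18.
Octavio is living and takes 2/9.
Nieves predeceased; the 2/9 allotted to Nieves's branch passes to Nieves's issue by representation.
The 2/9 is divided into 4 equal shares of 1/18 among Diego, Joaquin, Ines, Ximena.
Diego is living and takes 1/18.
Joaquin is living and takes 1/18.
Ines is living and takes 1/18.
Ximena is living and takes 1/18.

Alonso 1/3; Catalina 1/18; Diego 1/18; Fernando 1/18; Graciela 1/18; Ines 1/18; Joaquin 1/18; Octavio 2/9; Ximena 1/18; Yago 1/18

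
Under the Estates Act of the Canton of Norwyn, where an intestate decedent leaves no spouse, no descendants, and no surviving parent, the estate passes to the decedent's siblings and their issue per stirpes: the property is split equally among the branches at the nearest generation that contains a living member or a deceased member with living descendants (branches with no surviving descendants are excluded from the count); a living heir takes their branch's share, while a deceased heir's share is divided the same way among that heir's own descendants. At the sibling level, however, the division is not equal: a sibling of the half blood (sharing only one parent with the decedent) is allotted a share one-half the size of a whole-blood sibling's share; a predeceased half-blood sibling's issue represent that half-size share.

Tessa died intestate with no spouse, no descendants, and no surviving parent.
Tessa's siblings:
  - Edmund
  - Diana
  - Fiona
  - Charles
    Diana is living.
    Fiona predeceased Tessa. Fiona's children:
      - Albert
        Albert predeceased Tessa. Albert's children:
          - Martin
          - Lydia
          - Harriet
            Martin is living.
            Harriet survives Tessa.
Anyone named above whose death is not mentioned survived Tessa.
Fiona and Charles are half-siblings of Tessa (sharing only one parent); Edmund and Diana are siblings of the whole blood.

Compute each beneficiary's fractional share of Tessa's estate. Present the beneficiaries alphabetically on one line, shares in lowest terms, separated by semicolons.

No spouse, descendants, or parent survives, so the estate passes to Tessa's siblings per stirpes.
Half-blood siblings count for one-half the weight of whole-blood siblings at the initial division.
Dividing 1 in proportion to weights (total weight 3): Edmund (weight 1) → 1/3; Diana (weight 1) → 1/3; Fiona (weight 1/2) → 1/6; Charles (weight 1/2) → 1/6.
Edmund is living and takes 1/3.
Diana is living and takes 1/3.
Fiona predeceased; the 1/6 allotted to Fiona's branch passes to Fiona's issue by representation.
Albert's line is the sole branch at this level, so the full 1/6 passes to Albert's issue by representation.
The 1/6 is divided into 3 equal shares of 1/18 among Martin, Lydia, Harriet.
Martin is living and takes 1/18.
Lydia is living and takes 1/18.
Harriet is living and takes 1/18.
Charles is living and takes 1/6.

Charles 1/6; Diana 1/3; Edmund 1/3; Harriet 1/18; Lydia 1/18; Martin 1/18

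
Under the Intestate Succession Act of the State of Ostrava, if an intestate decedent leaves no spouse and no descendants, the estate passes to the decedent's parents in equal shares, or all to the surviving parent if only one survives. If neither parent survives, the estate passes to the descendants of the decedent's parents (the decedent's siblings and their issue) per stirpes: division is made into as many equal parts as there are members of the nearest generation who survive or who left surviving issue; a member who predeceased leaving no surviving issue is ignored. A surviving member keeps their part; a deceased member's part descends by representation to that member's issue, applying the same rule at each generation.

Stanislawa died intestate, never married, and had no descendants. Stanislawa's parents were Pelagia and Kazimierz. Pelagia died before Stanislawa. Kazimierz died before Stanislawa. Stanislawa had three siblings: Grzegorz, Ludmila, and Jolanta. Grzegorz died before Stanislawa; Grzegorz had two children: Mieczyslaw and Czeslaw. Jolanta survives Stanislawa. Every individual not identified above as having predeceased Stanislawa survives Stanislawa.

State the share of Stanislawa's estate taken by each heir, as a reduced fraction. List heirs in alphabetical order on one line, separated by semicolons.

Neither parent survives and there are no descendants, so the estate passes to Stanislawa's siblings and their issue per stirpes.
The estate is divided into 3 equal shares of 1/3 among Grzegorz, Ludmila, Jolanta.
Grzegorz predeceased; the 1/3 allotted to Grzegorz's branch passes to Grzegorz's issue by representation.
The 1/3 is divided into 2 equal shares of 1/6 among Mieczyslaw, Czeslaw.
Mieczyslaw is living and takes 1/6.
Czeslaw is living and takes 1/6.
Ludmila is living and takes 1/3.
Jolanta is living and takes 1/3.

Czeslaw 1/6; Jolanta 1/3; Ludmila 1/3; Mieczyslaw 1/6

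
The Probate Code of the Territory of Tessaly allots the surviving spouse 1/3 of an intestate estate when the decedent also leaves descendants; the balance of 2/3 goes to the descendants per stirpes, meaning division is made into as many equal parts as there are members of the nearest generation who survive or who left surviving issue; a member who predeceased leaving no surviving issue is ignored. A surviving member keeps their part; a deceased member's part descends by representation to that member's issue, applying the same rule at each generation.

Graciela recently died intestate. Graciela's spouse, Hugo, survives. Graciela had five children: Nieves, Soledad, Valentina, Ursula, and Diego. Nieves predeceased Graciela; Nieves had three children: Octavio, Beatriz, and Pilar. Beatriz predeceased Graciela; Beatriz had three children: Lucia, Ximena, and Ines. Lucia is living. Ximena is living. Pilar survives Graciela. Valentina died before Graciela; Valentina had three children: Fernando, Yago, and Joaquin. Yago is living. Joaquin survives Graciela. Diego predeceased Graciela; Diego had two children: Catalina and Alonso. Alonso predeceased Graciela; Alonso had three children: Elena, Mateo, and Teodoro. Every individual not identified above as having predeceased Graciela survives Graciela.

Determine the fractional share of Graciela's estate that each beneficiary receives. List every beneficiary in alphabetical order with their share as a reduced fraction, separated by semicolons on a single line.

Hugo, as surviving spouse, takes 1/3.
The remaining 2/3 passes to Graciela's descendants per stirpes.
The 2/3 is divided into 5 equal shares of 2/15 among Nieves, Soledad, Valentina, Ursula, Diego.
Nieves predeceased; the 2/15 allotted to Nieves's branch passes to Nieves's issue by representation.
The 2/15 is divided into 3 equal shares of 2/45 among Octavio, Beatriz, Pilar.
Octavio is living and takes 2/45.
Beatriz predeceased; the 2/45 allotted to Beatriz's branch passes to Beatriz's issue by representation.
The 2/45 is divided into 3 equal shares of 2/135 among Lucia, Ximena, Ines.
Lucia is living and takes 2/135.
Ximena is living and takes 2/135.
Ines is living and takes 2/135.
Pilar is living and takes 2/45.
Soledad is living and takes 2/15.
Valentina predeceased; the 2/15 allotted to Valentina's branch passes to Valentina's issue by representation.
The 2/15 is divided into 3 equal shares of 2/45 among Fernando, Yago, Joaquin.
Fernando is living and takes 2/45.
Yago is living and takes 2/45.
Joaquin is living and takes 2/45.
Ursula is living and takes 2/15.
Diego predeceased; the 2/15 allotted to Diego's branch passes to Diego's issue by representation.
The 2/15 is divided into 2 equal shares of 1/15 among Catalina, Alonso.
Catalina is living and takes 1/15.
Alonso predeceased; the 1/15 allotted to Alonso's branch passes to Alonso's issue by representation.
The 1/15 is divided into 3 equal shares of 1/45 among Elena, Mateo, Teodoro.
Elena is living and takes 1/45.
Mateo is living and takes 1/45.
Teodoro is living and takes 1/45.

Catalina 1/15; Elena 1/45; Fernando 2/45; Hugo 1/3; Ines 2/135; Joaquin 2/45; Lucia 2/135; Mateo 1/45; Octavio 2/45; Pilar 2/45; Soledad 2/15; Teodoro 1/45; Ursula 2/15; Ximena 2/135; Yago 2/45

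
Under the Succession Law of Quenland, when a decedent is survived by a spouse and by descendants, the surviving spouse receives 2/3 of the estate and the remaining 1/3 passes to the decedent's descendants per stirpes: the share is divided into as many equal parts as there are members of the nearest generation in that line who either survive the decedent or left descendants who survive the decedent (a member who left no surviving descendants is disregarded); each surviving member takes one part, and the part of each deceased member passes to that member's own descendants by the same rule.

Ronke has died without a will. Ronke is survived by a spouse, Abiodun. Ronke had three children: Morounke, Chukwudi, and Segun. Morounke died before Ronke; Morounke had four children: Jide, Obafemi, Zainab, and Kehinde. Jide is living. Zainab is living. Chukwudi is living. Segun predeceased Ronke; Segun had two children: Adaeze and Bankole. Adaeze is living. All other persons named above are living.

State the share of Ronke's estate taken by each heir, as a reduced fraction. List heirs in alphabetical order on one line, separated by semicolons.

Abiodun 2/3; Adaeze 1/18; Bankole 1/18; Chukwudi 1/9; Jide 1/36; Kehinde 1/36; Obafemi 1/36; Zainab 1/36

Abiodun, as surviving spouse, takes 2/3.
The remaining 1/3 passes to Ronke's descendants per stirpes.
The 1/3 is divided into 3 equal shares of 1/9 among Morounke, Chukwudi, Segun.
Morounke predeceased; the 1/9 allotted to Morounke's branch passes to Morounke's issue by representation.
The 1/9 is divided into 4 equal shares of 1/36 among Jide, Obafemi, Zainab, Kehinde.
Jide is living and takes 1/36.
Obafemi is living and takes 1/36.
Zainab is living and takes 1/36.
Kehinde is living and takes 1/36.
Chukwudi is living and takes 1/9.
Segun predeceased; the 1/9 allotted to Segun's branch passes to Segun's issue by representation.
The 1/9 is divided into 2 equal shares of 1/18 among Adaeze, Bankole.
Adaeze is living and takes 1/18.
Bankole is living and takes 1/18.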